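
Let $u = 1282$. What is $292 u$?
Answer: $374344$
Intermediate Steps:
$292 u = 292 \cdot 1282 = 374344$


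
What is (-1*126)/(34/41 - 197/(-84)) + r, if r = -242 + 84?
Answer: -2161358/10933 ≈ -197.69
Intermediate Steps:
r = -158
(-1*126)/(34/41 - 197/(-84)) + r = (-1*126)/(34/41 - 197/(-84)) - 158 = -126/(34*(1/41) - 197*(-1/84)) - 158 = -126/(34/41 + 197/84) - 158 = -126/10933/3444 - 158 = -126*3444/10933 - 158 = -433944/10933 - 158 = -2161358/10933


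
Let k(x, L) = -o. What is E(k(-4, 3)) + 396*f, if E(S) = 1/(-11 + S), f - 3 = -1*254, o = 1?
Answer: -1192753/12 ≈ -99396.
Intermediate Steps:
k(x, L) = -1 (k(x, L) = -1*1 = -1)
f = -251 (f = 3 - 1*254 = 3 - 254 = -251)
E(k(-4, 3)) + 396*f = 1/(-11 - 1) + 396*(-251) = 1/(-12) - 99396 = -1/12 - 99396 = -1192753/12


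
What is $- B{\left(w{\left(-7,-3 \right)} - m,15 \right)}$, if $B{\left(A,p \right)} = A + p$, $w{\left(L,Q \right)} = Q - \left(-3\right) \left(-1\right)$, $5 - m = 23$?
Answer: $-27$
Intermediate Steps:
$m = -18$ ($m = 5 - 23 = -18$)
$w{\left(L,Q \right)} = -3 + Q$ ($w{\left(L,Q \right)} = Q - 3 = -3 + Q$)
$- B{\left(w{\left(-7,-3 \right)} - m,15 \right)} = - (\left(\left(-3 - 3\right) - -18\right) + 15) = - (\left(-6 + 18\right) + 15) = - (12 + 15) = \left(-1\right) 27 = -27$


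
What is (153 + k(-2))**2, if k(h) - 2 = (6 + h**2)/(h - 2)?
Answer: 93025/4 ≈ 23256.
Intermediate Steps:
k(h) = 2 + (6 + h**2)/(-2 + h) (k(h) = 2 + (6 + h**2)/(h - 2) = 2 + (6 + h**2)/(-2 + h))
(153 + k(-2))**2 = (153 + (2 + (-2)**2 + 2*(-2))/(-2 - 2))**2 = (153 + (2 + 4 - 4)/(-4))**2 = (153 - 1/4*2)**2 = (153 - 1/2)**2 = (305/2)**2 = 93025/4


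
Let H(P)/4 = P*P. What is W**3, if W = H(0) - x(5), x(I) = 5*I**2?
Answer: -1953125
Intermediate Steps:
H(P) = 4*P**2 (H(P) = 4*(P*P) = 4*P**2)
W = -125 (W = 4*0**2 - 5*5**2 = 4*0 - 5*25 = 0 - 1*125 = 0 - 125 = -125)
W**3 = (-125)**3 = -1953125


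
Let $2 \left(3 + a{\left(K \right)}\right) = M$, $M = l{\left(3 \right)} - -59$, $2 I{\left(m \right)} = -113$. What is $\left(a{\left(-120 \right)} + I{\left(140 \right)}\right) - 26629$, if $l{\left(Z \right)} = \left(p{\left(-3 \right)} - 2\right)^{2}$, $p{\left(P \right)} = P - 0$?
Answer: $- \frac{53293}{2} \approx -26647.0$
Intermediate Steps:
$I{\left(m \right)} = - \frac{113}{2}$ ($I{\left(m \right)} = \frac{1}{2} \left(-113\right) = - \frac{113}{2}$)
$p{\left(P \right)} = P$ ($p{\left(P \right)} = P + 0 = P$)
$l{\left(Z \right)} = 25$ ($l{\left(Z \right)} = \left(-3 - 2\right)^{2} = \left(-5\right)^{2} = 25$)
$M = 84$ ($M = 25 - -59 = 25 + 59 = 84$)
$a{\left(K \right)} = 39$ ($a{\left(K \right)} = -3 + \frac{1}{2} \cdot 84 = -3 + 42 = 39$)
$\left(a{\left(-120 \right)} + I{\left(140 \right)}\right) - 26629 = \left(39 - \frac{113}{2}\right) - 26629 = - \frac{35}{2} - 26629 = - \frac{53293}{2}$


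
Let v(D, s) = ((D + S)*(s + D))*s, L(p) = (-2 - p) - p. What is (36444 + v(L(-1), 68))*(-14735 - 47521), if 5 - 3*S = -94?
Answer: -11768625216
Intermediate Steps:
S = 33 (S = 5/3 - 1/3*(-94) = 5/3 + 94/3 = 33)
L(p) = -2 - 2*p
v(D, s) = s*(33 + D)*(D + s) (v(D, s) = ((D + 33)*(s + D))*s = ((33 + D)*(D + s))*s = s*(33 + D)*(D + s))
(36444 + v(L(-1), 68))*(-14735 - 47521) = (36444 + 68*((-2 - 2*(-1))**2 + 33*(-2 - 2*(-1)) + 33*68 + (-2 - 2*(-1))*68))*(-14735 - 47521) = (36444 + 68*((-2 + 2)**2 + 33*(-2 + 2) + 2244 + (-2 + 2)*68))*(-62256) = (36444 + 68*(0**2 + 33*0 + 2244 + 0*68))*(-62256) = (36444 + 68*(0 + 0 + 2244 + 0))*(-62256) = (36444 + 68*2244)*(-62256) = (36444 + 152592)*(-62256) = 189036*(-62256) = -11768625216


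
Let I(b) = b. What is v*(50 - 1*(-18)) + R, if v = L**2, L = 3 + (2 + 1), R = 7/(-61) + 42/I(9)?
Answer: 448817/183 ≈ 2452.6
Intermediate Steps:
R = 833/183 (R = 7/(-61) + 42/9 = 7*(-1/61) + 42*(1/9) = -7/61 + 14/3 = 833/183 ≈ 4.5519)
L = 6 (L = 3 + 3 = 6)
v = 36 (v = 6**2 = 36)
v*(50 - 1*(-18)) + R = 36*(50 - 1*(-18)) + 833/183 = 36*(50 + 18) + 833/183 = 36*68 + 833/183 = 2448 + 833/183 = 448817/183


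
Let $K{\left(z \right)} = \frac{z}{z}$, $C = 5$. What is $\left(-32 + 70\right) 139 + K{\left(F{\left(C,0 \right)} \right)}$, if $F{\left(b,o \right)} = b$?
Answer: $5283$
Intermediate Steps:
$K{\left(z \right)} = 1$
$\left(-32 + 70\right) 139 + K{\left(F{\left(C,0 \right)} \right)} = \left(-32 + 70\right) 139 + 1 = 38 \cdot 139 + 1 = 5282 + 1 = 5283$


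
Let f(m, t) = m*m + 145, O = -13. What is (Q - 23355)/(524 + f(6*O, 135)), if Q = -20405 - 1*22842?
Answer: -66602/6753 ≈ -9.8626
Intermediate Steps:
f(m, t) = 145 + m**2 (f(m, t) = m**2 + 145 = 145 + m**2)
Q = -43247 (Q = -20405 - 22842 = -43247)
(Q - 23355)/(524 + f(6*O, 135)) = (-43247 - 23355)/(524 + (145 + (6*(-13))**2)) = -66602/(524 + (145 + (-78)**2)) = -66602/(524 + (145 + 6084)) = -66602/(524 + 6229) = -66602/6753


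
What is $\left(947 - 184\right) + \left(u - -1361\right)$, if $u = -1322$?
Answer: $802$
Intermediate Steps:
$\left(947 - 184\right) + \left(u - -1361\right) = \left(947 - 184\right) - -39 = 763 + \left(-1322 + 1361\right) = 763 + 39 = 802$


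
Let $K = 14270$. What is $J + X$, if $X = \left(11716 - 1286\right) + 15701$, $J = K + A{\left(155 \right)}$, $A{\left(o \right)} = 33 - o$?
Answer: $40279$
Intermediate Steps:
$J = 14148$ ($J = 14270 + \left(33 - 155\right) = 14270 - 122 = 14148$)
$X = 26131$ ($X = 10430 + 15701 = 26131$)
$J + X = 14148 + 26131 = 40279$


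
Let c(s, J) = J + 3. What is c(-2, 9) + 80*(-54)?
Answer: -4308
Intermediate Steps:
c(s, J) = 3 + J
c(-2, 9) + 80*(-54) = (3 + 9) + 80*(-54) = 12 - 4320 = -4308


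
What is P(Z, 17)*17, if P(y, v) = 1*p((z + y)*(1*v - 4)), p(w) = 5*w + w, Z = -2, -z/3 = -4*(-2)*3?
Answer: -98124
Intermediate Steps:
z = -72 (z = -3*(-4*(-2))*3 = -24*3 = -3*24 = -72)
p(w) = 6*w
P(y, v) = 6*(-72 + y)*(-4 + v) (P(y, v) = 1*(6*((-72 + y)*(1*v - 4))) = 1*(6*((-72 + y)*(v - 4))) = 1*(6*((-72 + y)*(-4 + v))) = 1*(6*(-72 + y)*(-4 + v)) = 6*(-72 + y)*(-4 + v))
P(Z, 17)*17 = (1728 - 432*17 - 24*(-2) + 6*17*(-2))*17 = (1728 - 7344 + 48 - 204)*17 = -5772*17 = -98124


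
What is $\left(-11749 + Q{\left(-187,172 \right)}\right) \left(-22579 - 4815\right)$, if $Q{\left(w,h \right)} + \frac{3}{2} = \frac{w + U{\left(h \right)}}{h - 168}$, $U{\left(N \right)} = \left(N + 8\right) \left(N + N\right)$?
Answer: $- \frac{201770507}{2} \approx -1.0089 \cdot 10^{8}$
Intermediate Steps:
$U{\left(N \right)} = 2 N \left(8 + N\right)$ ($U{\left(N \right)} = \left(8 + N\right) 2 N = 2 N \left(8 + N\right)$)
$Q{\left(w,h \right)} = - \frac{3}{2} + \frac{w + 2 h \left(8 + h\right)}{-168 + h}$ ($Q{\left(w,h \right)} = - \frac{3}{2} + \frac{w + 2 h \left(8 + h\right)}{h - 168} = - \frac{3}{2} + \frac{w + 2 h \left(8 + h\right)}{-168 + h}$)
$\left(-11749 + Q{\left(-187,172 \right)}\right) \left(-22579 - 4815\right) = \left(-11749 + \frac{252 - 187 + 2 \cdot 172^{2} + \frac{29}{2} \cdot 172}{-168 + 172}\right) \left(-22579 - 4815\right) = \left(-11749 + \frac{252 - 187 + 2 \cdot 29584 + 2494}{4}\right) \left(-27394\right) = \left(-11749 + \frac{252 - 187 + 59168 + 2494}{4}\right) \left(-27394\right) = \left(-11749 + \frac{1}{4} \cdot 61727\right) \left(-27394\right) = \left(-11749 + \frac{61727}{4}\right) \left(-27394\right) = \frac{14731}{4} \left(-27394\right) = - \frac{201770507}{2}$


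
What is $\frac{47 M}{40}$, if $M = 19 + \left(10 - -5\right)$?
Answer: $\frac{799}{20} \approx 39.95$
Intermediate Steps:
$M = 34$ ($M = 19 + \left(10 + 5\right) = 19 + 15 = 34$)
$\frac{47 M}{40} = \frac{47 \cdot 34}{40} = 1598 \cdot \frac{1}{40} = \frac{799}{20}$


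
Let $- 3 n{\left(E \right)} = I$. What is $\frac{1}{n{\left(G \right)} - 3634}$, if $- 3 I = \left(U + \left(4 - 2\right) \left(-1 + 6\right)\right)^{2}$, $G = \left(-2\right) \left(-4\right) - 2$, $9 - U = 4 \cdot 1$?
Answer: $- \frac{1}{3609} \approx -0.00027709$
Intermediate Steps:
$U = 5$ ($U = 9 - 4 \cdot 1 = 9 - 4 = 5$)
$G = 6$ ($G = 8 - 2 = 6$)
$I = -75$ ($I = - \frac{\left(5 + \left(4 - 2\right) \left(-1 + 6\right)\right)^{2}}{3} = - \frac{\left(5 + 2 \cdot 5\right)^{2}}{3} = - \frac{\left(5 + 10\right)^{2}}{3} = - \frac{15^{2}}{3} = \left(- \frac{1}{3}\right) 225 = -75$)
$n{\left(E \right)} = 25$ ($n{\left(E \right)} = \left(- \frac{1}{3}\right) \left(-75\right) = 25$)
$\frac{1}{n{\left(G \right)} - 3634} = \frac{1}{25 - 3634} = \frac{1}{-3609} = - \frac{1}{3609}$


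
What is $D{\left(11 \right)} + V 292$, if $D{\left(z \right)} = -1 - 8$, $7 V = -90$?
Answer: $- \frac{26343}{7} \approx -3763.3$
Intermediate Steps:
$V = - \frac{90}{7}$ ($V = \frac{1}{7} \left(-90\right) = - \frac{90}{7} \approx -12.857$)
$D{\left(z \right)} = -9$ ($D{\left(z \right)} = -1 - 8 = -9$)
$D{\left(11 \right)} + V 292 = -9 - \frac{26280}{7} = - \frac{26343}{7}$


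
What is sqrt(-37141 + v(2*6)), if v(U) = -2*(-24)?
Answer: 7*I*sqrt(757) ≈ 192.6*I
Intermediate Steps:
v(U) = 48
sqrt(-37141 + v(2*6)) = sqrt(-37141 + 48) = sqrt(-37093) = 7*I*sqrt(757)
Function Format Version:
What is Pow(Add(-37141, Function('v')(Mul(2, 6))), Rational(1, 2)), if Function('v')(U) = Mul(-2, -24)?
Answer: Mul(7, I, Pow(757, Rational(1, 2))) ≈ Mul(192.60, I)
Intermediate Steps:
Function('v')(U) = 48
Pow(Add(-37141, Function('v')(Mul(2, 6))), Rational(1, 2)) = Pow(Add(-37141, 48), Rational(1, 2)) = Pow(-37093, Rational(1, 2)) = Mul(7, I, Pow(757, Rational(1, 2)))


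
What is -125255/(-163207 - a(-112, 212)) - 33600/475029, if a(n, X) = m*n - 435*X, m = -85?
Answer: 18931574065/12747719901 ≈ 1.4851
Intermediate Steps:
a(n, X) = -435*X - 85*n (a(n, X) = -85*n - 435*X = -435*X - 85*n)
-125255/(-163207 - a(-112, 212)) - 33600/475029 = -125255/(-163207 - (-435*212 - 85*(-112))) - 33600/475029 = -125255/(-163207 - (-92220 + 9520)) - 33600*1/475029 = -125255/(-163207 - 1*(-82700)) - 11200/158343 = -125255/(-163207 + 82700) - 11200/158343 = -125255/(-80507) - 11200/158343 = -125255*(-1/80507) - 11200/158343 = 125255/80507 - 11200/158343 = 18931574065/12747719901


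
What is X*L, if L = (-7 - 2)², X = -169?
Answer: -13689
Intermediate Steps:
L = 81 (L = (-9)² = 81)
X*L = -169*81 = -13689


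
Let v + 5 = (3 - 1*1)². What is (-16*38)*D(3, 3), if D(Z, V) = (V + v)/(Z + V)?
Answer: -608/3 ≈ -202.67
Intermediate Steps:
v = -1 (v = -5 + (3 - 1*1)² = -5 + (3 - 1)² = -5 + 2² = -5 + 4 = -1)
D(Z, V) = (-1 + V)/(V + Z) (D(Z, V) = (V - 1)/(Z + V) = (-1 + V)/(V + Z))
(-16*38)*D(3, 3) = (-16*38)*((-1 + 3)/(3 + 3)) = -608*2/6 = -304*2/3 = -608*⅓ = -608/3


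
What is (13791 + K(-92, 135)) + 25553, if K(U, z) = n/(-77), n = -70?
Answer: 432794/11 ≈ 39345.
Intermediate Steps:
K(U, z) = 10/11 (K(U, z) = -70/(-77) = -70*(-1/77) = 10/11)
(13791 + K(-92, 135)) + 25553 = (13791 + 10/11) + 25553 = 151711/11 + 25553 = 432794/11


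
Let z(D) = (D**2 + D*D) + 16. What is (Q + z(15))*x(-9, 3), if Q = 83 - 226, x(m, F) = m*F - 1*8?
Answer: -11305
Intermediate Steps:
x(m, F) = -8 + F*m (x(m, F) = F*m - 8 = -8 + F*m)
z(D) = 16 + 2*D**2 (z(D) = (D**2 + D**2) + 16 = 2*D**2 + 16 = 16 + 2*D**2)
Q = -143
(Q + z(15))*x(-9, 3) = (-143 + (16 + 2*15**2))*(-8 + 3*(-9)) = (-143 + (16 + 2*225))*(-8 - 27) = (-143 + (16 + 450))*(-35) = (-143 + 466)*(-35) = 323*(-35) = -11305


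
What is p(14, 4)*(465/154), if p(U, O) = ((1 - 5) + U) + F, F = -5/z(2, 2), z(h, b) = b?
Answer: 6975/308 ≈ 22.646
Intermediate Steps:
F = -5/2 ≈ -2.5000
p(U, O) = -13/2 + U (p(U, O) = ((1 - 5) + U) - 5/2 = (-4 + U) - 5/2 = -13/2 + U)
p(14, 4)*(465/154) = (-13/2 + 14)*(465/154) = 15*(465*(1/154))/2 = (15/2)*(465/154) = 6975/308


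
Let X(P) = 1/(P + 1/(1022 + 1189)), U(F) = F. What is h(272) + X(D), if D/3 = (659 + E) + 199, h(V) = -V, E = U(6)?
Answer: -1558806125/5730913 ≈ -272.00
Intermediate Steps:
E = 6
D = 2592 (D = 3*((659 + 6) + 199) = 3*(665 + 199) = 3*864 = 2592)
X(P) = 1/(1/2211 + P) (X(P) = 1/(P + 1/2211) = 1/(1/2211 + P))
h(272) + X(D) = -1*272 + 2211/(1 + 2211*2592) = -272 + 2211/(1 + 5730912) = -272 + 2211/5730913 = -1558806125/5730913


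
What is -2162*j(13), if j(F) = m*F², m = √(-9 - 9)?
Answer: -1096134*I*√2 ≈ -1.5502e+6*I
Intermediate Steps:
m = 3*I*√2 (m = √(-18) = 3*I*√2 ≈ 4.2426*I)
j(F) = 3*I*√2*F² (j(F) = (3*I*√2)*F² = 3*I*√2*F²)
-2162*j(13) = -6486*I*√2*13² = -6486*I*√2*169 = -1096134*I*√2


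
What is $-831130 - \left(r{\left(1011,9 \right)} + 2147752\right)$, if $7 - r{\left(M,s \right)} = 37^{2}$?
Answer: $-2977520$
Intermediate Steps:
$r{\left(M,s \right)} = -1362$ ($r{\left(M,s \right)} = 7 - 37^{2} = 7 - 1369 = -1362$)
$-831130 - \left(r{\left(1011,9 \right)} + 2147752\right) = -831130 - \left(-1362 + 2147752\right) = -831130 - 2146390 = -2977520$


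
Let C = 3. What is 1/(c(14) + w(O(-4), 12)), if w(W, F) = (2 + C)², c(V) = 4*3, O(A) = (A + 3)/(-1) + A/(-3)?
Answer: 1/37 ≈ 0.027027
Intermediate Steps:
O(A) = -3 - 4*A/3 (O(A) = (3 + A)*(-1) + A*(-⅓) = (-3 - A) - A/3 = -3 - 4*A/3)
c(V) = 12
w(W, F) = 25 (w(W, F) = (2 + 3)² = 5² = 25)
1/(c(14) + w(O(-4), 12)) = 1/(12 + 25) = 1/37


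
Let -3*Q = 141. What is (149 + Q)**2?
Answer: 10404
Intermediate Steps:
Q = -47 (Q = -1/3*141 = -47)
(149 + Q)**2 = (149 - 47)**2 = 102**2 = 10404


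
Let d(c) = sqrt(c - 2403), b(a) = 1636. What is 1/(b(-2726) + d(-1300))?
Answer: 1636/2680199 - 23*I*sqrt(7)/2680199 ≈ 0.0006104 - 2.2704e-5*I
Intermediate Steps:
d(c) = sqrt(-2403 + c)
1/(b(-2726) + d(-1300)) = 1/(1636 + sqrt(-2403 - 1300)) = 1/(1636 + sqrt(-3703)) = 1/(1636 + 23*I*sqrt(7))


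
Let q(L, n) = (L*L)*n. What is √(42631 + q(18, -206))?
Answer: I*√24113 ≈ 155.28*I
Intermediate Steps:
q(L, n) = n*L² (q(L, n) = L²*n = n*L²)
√(42631 + q(18, -206)) = √(42631 - 206*18²) = √(42631 - 206*324) = √(42631 - 66744) = √(-24113) = I*√24113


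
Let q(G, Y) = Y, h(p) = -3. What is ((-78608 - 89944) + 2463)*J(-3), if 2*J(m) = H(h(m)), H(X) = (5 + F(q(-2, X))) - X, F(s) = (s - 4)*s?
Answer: -4816581/2 ≈ -2.4083e+6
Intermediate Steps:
F(s) = s*(-4 + s) (F(s) = (-4 + s)*s = s*(-4 + s))
H(X) = 5 - X + X*(-4 + X) (H(X) = (5 + X*(-4 + X)) - X = 5 - X + X*(-4 + X))
J(m) = 29/2 (J(m) = (5 - 1*(-3) - 3*(-4 - 3))/2 = (5 + 3 - 3*(-7))/2 = (5 + 3 + 21)/2 = (½)*29 = 29/2)
((-78608 - 89944) + 2463)*J(-3) = ((-78608 - 89944) + 2463)*(29/2) = (-168552 + 2463)*(29/2) = -166089*29/2 = -4816581/2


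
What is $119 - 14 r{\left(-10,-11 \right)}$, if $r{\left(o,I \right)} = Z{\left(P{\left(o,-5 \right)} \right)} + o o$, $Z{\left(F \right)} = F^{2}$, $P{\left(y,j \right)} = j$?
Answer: $-1631$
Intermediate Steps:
$r{\left(o,I \right)} = 25 + o^{2}$ ($r{\left(o,I \right)} = \left(-5\right)^{2} + o o = 25 + o^{2}$)
$119 - 14 r{\left(-10,-11 \right)} = 119 - 14 \left(25 + \left(-10\right)^{2}\right) = 119 - 14 \left(25 + 100\right) = 119 - 1750 = -1631$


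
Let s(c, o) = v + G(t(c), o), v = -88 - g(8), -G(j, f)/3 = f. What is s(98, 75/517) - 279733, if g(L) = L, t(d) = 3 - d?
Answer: -144671818/517 ≈ -2.7983e+5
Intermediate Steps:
G(j, f) = -3*f
v = -96 (v = -88 - 1*8 = -88 - 8 = -96)
s(c, o) = -96 - 3*o
s(98, 75/517) - 279733 = (-96 - 225/517) - 279733 = -49857/517 - 279733 = -144671818/517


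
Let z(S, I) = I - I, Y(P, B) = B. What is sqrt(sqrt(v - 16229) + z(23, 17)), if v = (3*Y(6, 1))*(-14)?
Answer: 16271**(1/4)*sqrt(I) ≈ 7.9862 + 7.9862*I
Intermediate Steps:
z(S, I) = 0
v = -42 (v = (3*1)*(-14) = 3*(-14) = -42)
sqrt(sqrt(v - 16229) + z(23, 17)) = sqrt(sqrt(-42 - 16229) + 0) = sqrt(sqrt(-16271) + 0) = sqrt(I*sqrt(16271) + 0) = sqrt(I*sqrt(16271)) = 16271**(1/4)*sqrt(I)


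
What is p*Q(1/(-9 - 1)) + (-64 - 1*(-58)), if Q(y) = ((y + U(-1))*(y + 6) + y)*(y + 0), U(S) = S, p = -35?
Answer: -5813/200 ≈ -29.065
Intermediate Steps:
Q(y) = y*(y + (-1 + y)*(6 + y)) (Q(y) = ((y - 1)*(y + 6) + y)*(y + 0) = ((-1 + y)*(6 + y) + y)*y = (y + (-1 + y)*(6 + y))*y = y*(y + (-1 + y)*(6 + y)))
p*Q(1/(-9 - 1)) + (-64 - 1*(-58)) = -35*(-6 + (1/(-9 - 1))² + 6/(-9 - 1))/(-9 - 1) + (-64 - 1*(-58)) = -35*(-6 + (1/(-10))² + 6/(-10))/(-10) + (-64 + 58) = -(-7)*(-6 + (-⅒)² + 6*(-⅒))/2 - 6 = -(-7)*(-6 + 1/100 - ⅗)/2 - 6 = -(-7)*(-659)/(2*100) - 6 = -35*659/1000 - 6 = -4613/200 - 6 = -5813/200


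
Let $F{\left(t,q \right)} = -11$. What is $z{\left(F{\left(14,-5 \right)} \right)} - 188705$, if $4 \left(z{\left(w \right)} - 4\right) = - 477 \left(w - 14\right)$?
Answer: $- \frac{742879}{4} \approx -1.8572 \cdot 10^{5}$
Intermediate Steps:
$z{\left(w \right)} = \frac{3347}{2} - \frac{477 w}{4}$ ($z{\left(w \right)} = 4 + \frac{\left(-477\right) \left(w - 14\right)}{4} = 4 + \frac{\left(-477\right) \left(-14 + w\right)}{4} = 4 + \frac{6678 - 477 w}{4} = 4 - \left(- \frac{3339}{2} + \frac{477 w}{4}\right) = \frac{3347}{2} - \frac{477 w}{4}$)
$z{\left(F{\left(14,-5 \right)} \right)} - 188705 = \left(\frac{3347}{2} - - \frac{5247}{4}\right) - 188705 = \left(\frac{3347}{2} + \frac{5247}{4}\right) - 188705 = \frac{11941}{4} - 188705 = - \frac{742879}{4}$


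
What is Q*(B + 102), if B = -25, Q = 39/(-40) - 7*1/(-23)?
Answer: -47509/920 ≈ -51.640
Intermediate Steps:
Q = -617/920 (Q = 39*(-1/40) - 7*(-1/23) = -39/40 + 7/23 = -617/920 ≈ -0.67065)
Q*(B + 102) = -617*(-25 + 102)/920 = -617/920*77 = -47509/920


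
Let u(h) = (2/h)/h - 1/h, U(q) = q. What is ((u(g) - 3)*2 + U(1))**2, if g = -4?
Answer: 289/16 ≈ 18.063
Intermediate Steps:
u(h) = -1/h + 2/h**2 (u(h) = 2/h**2 - 1/h = -1/h + 2/h**2)
((u(g) - 3)*2 + U(1))**2 = (((2 - 1*(-4))/(-4)**2 - 3)*2 + 1)**2 = (((2 + 4)/16 - 3)*2 + 1)**2 = (((1/16)*6 - 3)*2 + 1)**2 = ((3/8 - 3)*2 + 1)**2 = (-21/8*2 + 1)**2 = (-21/4 + 1)**2 = (-17/4)**2 = 289/16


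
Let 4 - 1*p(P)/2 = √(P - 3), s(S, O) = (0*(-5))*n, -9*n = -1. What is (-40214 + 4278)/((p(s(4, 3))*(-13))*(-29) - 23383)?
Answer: 243969504/138840079 - 27095744*I*√3/416520237 ≈ 1.7572 - 0.11267*I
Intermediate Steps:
n = ⅑ (n = -⅑*(-1) = ⅑ ≈ 0.11111)
s(S, O) = 0 (s(S, O) = (0*(-5))*(⅑) = 0*(⅑) = 0)
p(P) = 8 - 2*√(-3 + P) (p(P) = 8 - 2*√(P - 3) = 8 - 2*√(-3 + P))
(-40214 + 4278)/((p(s(4, 3))*(-13))*(-29) - 23383) = (-40214 + 4278)/(((8 - 2*√(-3 + 0))*(-13))*(-29) - 23383) = -35936/(((8 - 2*I*√3)*(-13))*(-29) - 23383) = -35936/((-104 + 26*I*√3)*(-29) - 23383) = -35936/((3016 - 754*I*√3) - 23383) = -35936/(-20367 - 754*I*√3)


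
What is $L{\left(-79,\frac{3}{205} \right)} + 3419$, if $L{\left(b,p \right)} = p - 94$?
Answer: $\frac{681628}{205} \approx 3325.0$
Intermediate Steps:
$L{\left(b,p \right)} = -94 + p$
$L{\left(-79,\frac{3}{205} \right)} + 3419 = \left(-94 + \frac{3}{205}\right) + 3419 = - \frac{19267}{205} + 3419 = \frac{681628}{205}$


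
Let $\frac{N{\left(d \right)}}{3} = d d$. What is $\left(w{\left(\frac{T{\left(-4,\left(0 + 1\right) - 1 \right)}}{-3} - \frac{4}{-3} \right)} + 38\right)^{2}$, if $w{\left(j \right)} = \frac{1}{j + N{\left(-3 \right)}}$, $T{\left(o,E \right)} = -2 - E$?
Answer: $\frac{1216609}{841} \approx 1446.6$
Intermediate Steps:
$N{\left(d \right)} = 3 d^{2}$ ($N{\left(d \right)} = 3 d d = 3 d^{2}$)
$w{\left(j \right)} = \frac{1}{27 + j}$ ($w{\left(j \right)} = \frac{1}{j + 3 \left(-3\right)^{2}} = \frac{1}{j + 3 \cdot 9} = \frac{1}{j + 27} = \frac{1}{27 + j}$)
$\left(w{\left(\frac{T{\left(-4,\left(0 + 1\right) - 1 \right)}}{-3} - \frac{4}{-3} \right)} + 38\right)^{2} = \left(\frac{1}{27 + \left(\frac{-2 - \left(\left(0 + 1\right) - 1\right)}{-3} - \frac{4}{-3}\right)} + 38\right)^{2} = \left(\frac{1}{27 + \left(\left(-2 - \left(1 - 1\right)\right) \left(- \frac{1}{3}\right) - - \frac{4}{3}\right)} + 38\right)^{2} = \left(\frac{1}{27 + \left(\left(-2 - 0\right) \left(- \frac{1}{3}\right) + \frac{4}{3}\right)} + 38\right)^{2} = \left(\frac{1}{27 + \left(\left(-2 + 0\right) \left(- \frac{1}{3}\right) + \frac{4}{3}\right)} + 38\right)^{2} = \left(\frac{1}{27 + \left(\left(-2\right) \left(- \frac{1}{3}\right) + \frac{4}{3}\right)} + 38\right)^{2} = \left(\frac{1}{27 + \left(\frac{2}{3} + \frac{4}{3}\right)} + 38\right)^{2} = \left(\frac{1}{27 + 2} + 38\right)^{2} = \left(\frac{1}{29} + 38\right)^{2} = \left(\frac{1103}{29}\right)^{2} = \frac{1216609}{841}$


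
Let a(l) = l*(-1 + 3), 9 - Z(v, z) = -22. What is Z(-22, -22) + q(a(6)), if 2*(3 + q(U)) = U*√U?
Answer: 28 + 12*√3 ≈ 48.785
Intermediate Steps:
Z(v, z) = 31 (Z(v, z) = 9 - 1*(-22) = 9 + 22 = 31)
a(l) = 2*l (a(l) = l*2 = 2*l)
q(U) = -3 + U^(3/2)/2 (q(U) = -3 + (U*√U)/2 = -3 + U^(3/2)/2)
Z(-22, -22) + q(a(6)) = 31 + (-3 + (2*6)^(3/2)/2) = 31 + (-3 + 12^(3/2)/2) = 31 + (-3 + (24*√3)/2) = 31 + (-3 + 12*√3) = 28 + 12*√3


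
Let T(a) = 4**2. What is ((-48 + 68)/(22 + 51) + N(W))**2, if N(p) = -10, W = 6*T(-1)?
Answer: 504100/5329 ≈ 94.596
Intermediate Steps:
T(a) = 16
W = 96 (W = 6*16 = 96)
((-48 + 68)/(22 + 51) + N(W))**2 = ((-48 + 68)/(22 + 51) - 10)**2 = (20/73 - 10)**2 = (-710/73)**2 = 504100/5329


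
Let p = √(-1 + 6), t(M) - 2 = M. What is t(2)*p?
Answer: 4*√5 ≈ 8.9443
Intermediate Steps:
t(M) = 2 + M
p = √5 ≈ 2.2361
t(2)*p = (2 + 2)*√5 = 4*√5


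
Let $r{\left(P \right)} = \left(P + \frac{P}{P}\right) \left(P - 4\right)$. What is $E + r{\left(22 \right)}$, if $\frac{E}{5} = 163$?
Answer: $1229$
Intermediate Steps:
$E = 815$ ($E = 5 \cdot 163 = 815$)
$r{\left(P \right)} = \left(1 + P\right) \left(-4 + P\right)$ ($r{\left(P \right)} = \left(P + 1\right) \left(-4 + P\right) = \left(1 + P\right) \left(-4 + P\right)$)
$E + r{\left(22 \right)} = 815 - \left(70 - 484\right) = 815 - -414 = 815 + 414 = 1229$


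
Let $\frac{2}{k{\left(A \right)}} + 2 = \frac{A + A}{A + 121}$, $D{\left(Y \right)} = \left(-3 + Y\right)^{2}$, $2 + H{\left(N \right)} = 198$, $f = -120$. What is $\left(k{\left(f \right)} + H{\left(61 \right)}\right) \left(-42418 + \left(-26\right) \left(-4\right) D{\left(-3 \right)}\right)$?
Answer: $- \frac{917153910}{121} \approx -7.5798 \cdot 10^{6}$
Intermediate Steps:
$H{\left(N \right)} = 196$ ($H{\left(N \right)} = -2 + 198 = 196$)
$k{\left(A \right)} = \frac{2}{-2 + \frac{2 A}{121 + A}}$ ($k{\left(A \right)} = \frac{2}{-2 + \frac{A + A}{A + 121}} = \frac{2}{-2 + \frac{2 A}{121 + A}}$)
$\left(k{\left(f \right)} + H{\left(61 \right)}\right) \left(-42418 + \left(-26\right) \left(-4\right) D{\left(-3 \right)}\right) = \left(\left(-1 - - \frac{120}{121}\right) + 196\right) \left(-42418 + \left(-26\right) \left(-4\right) \left(-3 - 3\right)^{2}\right) = \left(\left(-1 + \frac{120}{121}\right) + 196\right) \left(-42418 + 104 \left(-6\right)^{2}\right) = \left(- \frac{1}{121} + 196\right) \left(-42418 + 104 \cdot 36\right) = \frac{23715 \left(-42418 + 3744\right)}{121} = \frac{23715}{121} \left(-38674\right) = - \frac{917153910}{121}$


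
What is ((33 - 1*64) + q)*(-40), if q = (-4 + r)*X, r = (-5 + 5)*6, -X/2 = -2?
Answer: 1880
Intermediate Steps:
X = 4 (X = -2*(-2) = 4)
r = 0 (r = 0*6 = 0)
q = -16 (q = (-4 + 0)*4 = -4*4 = -16)
((33 - 1*64) + q)*(-40) = ((33 - 1*64) - 16)*(-40) = ((33 - 64) - 16)*(-40) = (-31 - 16)*(-40) = -47*(-40) = 1880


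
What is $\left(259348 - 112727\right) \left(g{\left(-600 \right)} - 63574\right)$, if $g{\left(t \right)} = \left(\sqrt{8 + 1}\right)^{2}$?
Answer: $-9319963865$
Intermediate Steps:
$g{\left(t \right)} = 9$ ($g{\left(t \right)} = \left(\sqrt{9}\right)^{2} = 3^{2} = 9$)
$\left(259348 - 112727\right) \left(g{\left(-600 \right)} - 63574\right) = \left(259348 - 112727\right) \left(9 - 63574\right) = 146621 \left(-63565\right) = -9319963865$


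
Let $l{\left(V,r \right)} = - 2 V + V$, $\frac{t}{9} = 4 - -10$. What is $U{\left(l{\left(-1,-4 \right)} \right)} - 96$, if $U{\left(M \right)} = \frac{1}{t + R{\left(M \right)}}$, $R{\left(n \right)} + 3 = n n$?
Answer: $- \frac{11903}{124} \approx -95.992$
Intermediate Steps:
$R{\left(n \right)} = -3 + n^{2}$ ($R{\left(n \right)} = -3 + n n = -3 + n^{2}$)
$t = 126$ ($t = 9 \left(4 - -10\right) = 9 \left(4 + 10\right) = 9 \cdot 14 = 126$)
$l{\left(V,r \right)} = - V$
$U{\left(M \right)} = \frac{1}{123 + M^{2}}$ ($U{\left(M \right)} = \frac{1}{126 + \left(-3 + M^{2}\right)} = \frac{1}{123 + M^{2}}$)
$U{\left(l{\left(-1,-4 \right)} \right)} - 96 = \frac{1}{123 + \left(\left(-1\right) \left(-1\right)\right)^{2}} - 96 = \frac{1}{123 + 1^{2}} - 96 = \frac{1}{123 + 1} - 96 = \frac{1}{124} - 96 = - \frac{11903}{124}$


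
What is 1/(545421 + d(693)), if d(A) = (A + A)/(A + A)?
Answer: 1/545422 ≈ 1.8334e-6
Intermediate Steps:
d(A) = 1 (d(A) = (2*A)/((2*A)) = (2*A)*(1/(2*A)) = 1)
1/(545421 + d(693)) = 1/(545421 + 1) = 1/545422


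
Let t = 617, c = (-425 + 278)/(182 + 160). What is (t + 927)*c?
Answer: -37828/57 ≈ -663.65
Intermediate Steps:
c = -49/114 (c = -147/342 = -147*1/342 = -49/114 ≈ -0.42982)
(t + 927)*c = (617 + 927)*(-49/114) = 1544*(-49/114) = -37828/57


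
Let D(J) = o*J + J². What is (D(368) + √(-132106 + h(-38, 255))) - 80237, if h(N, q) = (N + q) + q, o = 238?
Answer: 142771 + 3*I*√14626 ≈ 1.4277e+5 + 362.81*I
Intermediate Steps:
h(N, q) = N + 2*q
D(J) = J² + 238*J (D(J) = 238*J + J² = J² + 238*J)
(D(368) + √(-132106 + h(-38, 255))) - 80237 = (368*(238 + 368) + √(-132106 + (-38 + 2*255))) - 80237 = (368*606 + √(-132106 + (-38 + 510))) - 80237 = (223008 + √(-132106 + 472)) - 80237 = (223008 + √(-131634)) - 80237 = (223008 + 3*I*√14626) - 80237 = 142771 + 3*I*√14626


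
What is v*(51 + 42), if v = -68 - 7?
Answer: -6975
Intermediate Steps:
v = -75
v*(51 + 42) = -75*(51 + 42) = -75*93 = -6975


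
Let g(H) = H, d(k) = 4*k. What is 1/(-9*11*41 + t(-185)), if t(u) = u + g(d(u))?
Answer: -1/4984 ≈ -0.00020064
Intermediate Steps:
t(u) = 5*u (t(u) = u + 4*u = 5*u)
1/(-9*11*41 + t(-185)) = 1/(-9*11*41 + 5*(-185)) = 1/(-99*41 - 925) = 1/(-4059 - 925) = 1/(-4984) = -1/4984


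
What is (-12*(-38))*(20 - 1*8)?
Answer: 5472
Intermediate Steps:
(-12*(-38))*(20 - 1*8) = 456*(20 - 8) = 456*12 = 5472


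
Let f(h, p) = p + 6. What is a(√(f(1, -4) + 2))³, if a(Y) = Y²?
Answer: 64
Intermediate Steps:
f(h, p) = 6 + p
a(√(f(1, -4) + 2))³ = ((√((6 - 4) + 2))²)³ = ((√(2 + 2))²)³ = ((√4)²)³ = (2²)³ = 4³ = 64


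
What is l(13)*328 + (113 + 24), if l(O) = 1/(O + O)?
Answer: 1945/13 ≈ 149.62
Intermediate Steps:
l(O) = 1/(2*O)
l(13)*328 + (113 + 24) = ((½)/13)*328 + (113 + 24) = ((½)*(1/13))*328 + 137 = (1/26)*328 + 137 = 164/13 + 137 = 1945/13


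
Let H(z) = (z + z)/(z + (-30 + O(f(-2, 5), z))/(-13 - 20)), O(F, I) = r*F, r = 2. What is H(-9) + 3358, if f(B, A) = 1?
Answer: 903896/269 ≈ 3360.2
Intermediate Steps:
O(F, I) = 2*F
H(z) = 2*z/(28/33 + z) (H(z) = (z + z)/(z + (-30 + 2*1)/(-13 - 20)) = (2*z)/(z + (-30 + 2)/(-33)) = (2*z)/(z - 28*(-1/33)) = (2*z)/(z + 28/33) = (2*z)/(28/33 + z) = 2*z/(28/33 + z))
H(-9) + 3358 = 66*(-9)/(28 + 33*(-9)) + 3358 = 66*(-9)/(28 - 297) + 3358 = 66*(-9)/(-269) + 3358 = 66*(-9)*(-1/269) + 3358 = 594/269 + 3358 = 903896/269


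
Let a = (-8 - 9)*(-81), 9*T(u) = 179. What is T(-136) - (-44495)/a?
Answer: 71882/1377 ≈ 52.202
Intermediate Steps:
T(u) = 179/9 (T(u) = (1/9)*179 = 179/9)
a = 1377 (a = -17*(-81) = 1377)
T(-136) - (-44495)/a = 179/9 - (-44495)/1377 = 179/9 - 1*(-44495/1377) = 179/9 + 44495/1377 = 71882/1377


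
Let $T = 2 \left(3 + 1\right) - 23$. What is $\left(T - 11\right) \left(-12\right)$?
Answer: $312$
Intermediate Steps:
$T = -15$ ($T = 2 \cdot 4 - 23 = 8 - 23 = -15$)
$\left(T - 11\right) \left(-12\right) = \left(-15 - 11\right) \left(-12\right) = \left(-26\right) \left(-12\right) = 312$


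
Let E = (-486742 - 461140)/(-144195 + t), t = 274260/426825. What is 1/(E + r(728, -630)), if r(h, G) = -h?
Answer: -586150063/422864105534 ≈ -0.0013861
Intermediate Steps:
t = 2612/4065 (t = 274260*(1/426825) = 2612/4065 ≈ 0.64256)
E = 3853140330/586150063 (E = (-486742 - 461140)/(-144195 + 2612/4065) = -947882/(-586150063/4065) = -947882*(-4065/586150063) = 3853140330/586150063 ≈ 6.5736)
1/(E + r(728, -630)) = 1/(3853140330/586150063 - 1*728) = 1/(3853140330/586150063 - 728) = 1/(-422864105534/586150063) = -586150063/422864105534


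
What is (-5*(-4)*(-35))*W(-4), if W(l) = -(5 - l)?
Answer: 6300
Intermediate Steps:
W(l) = -5 + l
(-5*(-4)*(-35))*W(-4) = (-5*(-4)*(-35))*(-5 - 4) = (20*(-35))*(-9) = -700*(-9) = 6300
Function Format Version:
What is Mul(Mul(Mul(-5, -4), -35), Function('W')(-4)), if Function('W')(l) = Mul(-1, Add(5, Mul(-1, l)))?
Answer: 6300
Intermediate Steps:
Function('W')(l) = Add(-5, l)
Mul(Mul(Mul(-5, -4), -35), Function('W')(-4)) = Mul(Mul(Mul(-5, -4), -35), Add(-5, -4)) = Mul(Mul(20, -35), -9) = Mul(-700, -9) = 6300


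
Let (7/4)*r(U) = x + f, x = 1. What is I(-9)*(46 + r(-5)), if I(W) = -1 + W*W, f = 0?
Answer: 26080/7 ≈ 3725.7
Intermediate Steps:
I(W) = -1 + W²
r(U) = 4/7 (r(U) = 4*(1 + 0)/7 = (4/7)*1 = 4/7)
I(-9)*(46 + r(-5)) = (-1 + (-9)²)*(46 + 4/7) = (-1 + 81)*(326/7) = 80*(326/7) = 26080/7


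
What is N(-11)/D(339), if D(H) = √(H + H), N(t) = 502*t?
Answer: -2761*√678/339 ≈ -212.07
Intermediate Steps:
D(H) = √2*√H (D(H) = √(2*H) = √2*√H)
N(-11)/D(339) = (502*(-11))/((√2*√339)) = -5522*√678/678 = -2761*√678/339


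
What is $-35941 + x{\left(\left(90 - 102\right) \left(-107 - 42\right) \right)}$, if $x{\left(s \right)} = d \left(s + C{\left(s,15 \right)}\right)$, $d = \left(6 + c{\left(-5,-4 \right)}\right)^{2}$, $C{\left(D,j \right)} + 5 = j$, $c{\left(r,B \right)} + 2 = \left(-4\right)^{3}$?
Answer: $6436859$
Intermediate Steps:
$c{\left(r,B \right)} = -66$ ($c{\left(r,B \right)} = -2 + \left(-4\right)^{3} = -2 - 64 = -66$)
$C{\left(D,j \right)} = -5 + j$
$d = 3600$ ($d = \left(6 - 66\right)^{2} = \left(-60\right)^{2} = 3600$)
$x{\left(s \right)} = 36000 + 3600 s$ ($x{\left(s \right)} = 3600 \left(s + \left(-5 + 15\right)\right) = 3600 \left(s + 10\right) = 3600 \left(10 + s\right) = 36000 + 3600 s$)
$-35941 + x{\left(\left(90 - 102\right) \left(-107 - 42\right) \right)} = -35941 + \left(36000 + 3600 \left(90 - 102\right) \left(-107 - 42\right)\right) = -35941 + \left(36000 + 3600 \left(\left(-12\right) \left(-149\right)\right)\right) = -35941 + \left(36000 + 3600 \cdot 1788\right) = -35941 + \left(36000 + 6436800\right) = -35941 + 6472800 = 6436859$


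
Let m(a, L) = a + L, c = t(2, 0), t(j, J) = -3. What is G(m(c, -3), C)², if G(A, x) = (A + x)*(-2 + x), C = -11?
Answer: 48841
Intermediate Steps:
c = -3
m(a, L) = L + a
G(A, x) = (-2 + x)*(A + x)
G(m(c, -3), C)² = ((-11)² - 2*(-3 - 3) - 2*(-11) + (-3 - 3)*(-11))² = (121 - 2*(-6) + 22 - 6*(-11))² = (121 + 12 + 22 + 66)² = 221² = 48841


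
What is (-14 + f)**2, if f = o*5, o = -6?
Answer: 1936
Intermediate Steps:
f = -30 (f = -6*5 = -30)
(-14 + f)**2 = (-14 - 30)**2 = (-44)**2 = 1936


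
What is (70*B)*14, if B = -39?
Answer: -38220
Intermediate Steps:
(70*B)*14 = (70*(-39))*14 = -2730*14 = -38220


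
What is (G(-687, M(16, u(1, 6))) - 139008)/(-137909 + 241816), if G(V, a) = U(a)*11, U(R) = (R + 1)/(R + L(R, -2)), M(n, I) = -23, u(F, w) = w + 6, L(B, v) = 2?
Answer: -2918926/2182047 ≈ -1.3377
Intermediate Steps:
u(F, w) = 6 + w
U(R) = (1 + R)/(2 + R) (U(R) = (R + 1)/(R + 2) = (1 + R)/(2 + R))
G(V, a) = 11*(1 + a)/(2 + a) (G(V, a) = ((1 + a)/(2 + a))*11 = 11*(1 + a)/(2 + a))
(G(-687, M(16, u(1, 6))) - 139008)/(-137909 + 241816) = (11*(1 - 23)/(2 - 23) - 139008)/(-137909 + 241816) = (11*(-22)/(-21) - 139008)/103907 = (11*(-1/21)*(-22) - 139008)*(1/103907) = (242/21 - 139008)*(1/103907) = -2918926/21*1/103907 = -2918926/2182047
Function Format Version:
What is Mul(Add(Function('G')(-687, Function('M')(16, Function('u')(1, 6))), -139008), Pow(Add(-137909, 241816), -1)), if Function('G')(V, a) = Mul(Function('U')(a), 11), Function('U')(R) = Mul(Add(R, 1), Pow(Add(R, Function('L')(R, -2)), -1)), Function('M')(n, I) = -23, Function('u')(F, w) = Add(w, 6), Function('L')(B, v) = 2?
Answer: Rational(-2918926, 2182047) ≈ -1.3377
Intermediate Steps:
Function('u')(F, w) = Add(6, w)
Function('U')(R) = Mul(Pow(Add(2, R), -1), Add(1, R)) (Function('U')(R) = Mul(Add(R, 1), Pow(Add(R, 2), -1)) = Mul(Add(1, R), Pow(Add(2, R), -1)) = Mul(Pow(Add(2, R), -1), Add(1, R)))
Function('G')(V, a) = Mul(11, Pow(Add(2, a), -1), Add(1, a)) (Function('G')(V, a) = Mul(Mul(Pow(Add(2, a), -1), Add(1, a)), 11) = Mul(11, Pow(Add(2, a), -1), Add(1, a)))
Mul(Add(Function('G')(-687, Function('M')(16, Function('u')(1, 6))), -139008), Pow(Add(-137909, 241816), -1)) = Mul(Add(Mul(11, Pow(Add(2, -23), -1), Add(1, -23)), -139008), Pow(Add(-137909, 241816), -1)) = Mul(Add(Mul(11, Pow(-21, -1), -22), -139008), Pow(103907, -1)) = Mul(Add(Mul(11, Rational(-1, 21), -22), -139008), Rational(1, 103907)) = Mul(Add(Rational(242, 21), -139008), Rational(1, 103907)) = Mul(Rational(-2918926, 21), Rational(1, 103907)) = Rational(-2918926, 2182047)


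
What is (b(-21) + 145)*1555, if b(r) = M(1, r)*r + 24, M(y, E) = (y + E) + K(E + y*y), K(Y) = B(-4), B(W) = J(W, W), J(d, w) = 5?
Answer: 752620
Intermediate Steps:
B(W) = 5
K(Y) = 5
M(y, E) = 5 + E + y (M(y, E) = (y + E) + 5 = (E + y) + 5 = 5 + E + y)
b(r) = 24 + r*(6 + r) (b(r) = (5 + r + 1)*r + 24 = (6 + r)*r + 24 = r*(6 + r) + 24 = 24 + r*(6 + r))
(b(-21) + 145)*1555 = ((24 - 21*(6 - 21)) + 145)*1555 = ((24 - 21*(-15)) + 145)*1555 = ((24 + 315) + 145)*1555 = (339 + 145)*1555 = 484*1555 = 752620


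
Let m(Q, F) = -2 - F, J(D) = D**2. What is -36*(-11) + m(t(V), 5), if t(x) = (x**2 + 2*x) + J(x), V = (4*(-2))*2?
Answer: 389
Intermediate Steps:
V = -16 (V = -8*2 = -16)
t(x) = 2*x + 2*x**2 (t(x) = (x**2 + 2*x) + x**2 = 2*x + 2*x**2)
-36*(-11) + m(t(V), 5) = -36*(-11) + (-2 - 1*5) = 396 + (-2 - 5) = 396 - 7 = 389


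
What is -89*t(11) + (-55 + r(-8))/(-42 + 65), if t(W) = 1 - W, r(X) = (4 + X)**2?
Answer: 20431/23 ≈ 888.30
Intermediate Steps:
-89*t(11) + (-55 + r(-8))/(-42 + 65) = -89*(1 - 1*11) + (-55 + (4 - 8)**2)/(-42 + 65) = -89*(1 - 11) + (-55 + (-4)**2)/23 = -89*(-10) + (-55 + 16)*(1/23) = 890 - 39*1/23 = 890 - 39/23 = 20431/23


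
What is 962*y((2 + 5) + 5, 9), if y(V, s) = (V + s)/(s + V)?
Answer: 962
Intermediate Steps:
y(V, s) = 1 (y(V, s) = (V + s)/(V + s) = 1)
962*y((2 + 5) + 5, 9) = 962*1 = 962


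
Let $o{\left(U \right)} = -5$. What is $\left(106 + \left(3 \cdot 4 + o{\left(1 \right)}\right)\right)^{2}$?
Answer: $12769$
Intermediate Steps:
$\left(106 + \left(3 \cdot 4 + o{\left(1 \right)}\right)\right)^{2} = \left(106 + \left(3 \cdot 4 - 5\right)\right)^{2} = \left(106 + \left(12 - 5\right)\right)^{2} = \left(106 + 7\right)^{2} = 113^{2} = 12769$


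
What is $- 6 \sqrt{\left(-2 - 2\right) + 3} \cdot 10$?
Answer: $- 60 i \approx - 60.0 i$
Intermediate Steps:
$- 6 \sqrt{\left(-2 - 2\right) + 3} \cdot 10 = - 6 \sqrt{-4 + 3} \cdot 10 = - 6 \sqrt{-1} \cdot 10 = - 6 i 10 = - 60 i$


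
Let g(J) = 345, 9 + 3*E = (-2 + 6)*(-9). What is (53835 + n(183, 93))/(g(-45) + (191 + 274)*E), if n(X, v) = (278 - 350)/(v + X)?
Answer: -412733/50830 ≈ -8.1199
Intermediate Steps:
E = -15 (E = -3 + ((-2 + 6)*(-9))/3 = -3 + (4*(-9))/3 = -3 + (⅓)*(-36) = -3 - 12 = -15)
n(X, v) = -72/(X + v)
(53835 + n(183, 93))/(g(-45) + (191 + 274)*E) = (53835 - 72/(183 + 93))/(345 + (191 + 274)*(-15)) = (53835 - 72/276)/(345 + 465*(-15)) = (53835 - 72*1/276)/(345 - 6975) = (53835 - 6/23)/(-6630) = (1238199/23)*(-1/6630) = -412733/50830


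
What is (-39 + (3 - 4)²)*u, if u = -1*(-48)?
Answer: -1824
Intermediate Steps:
u = 48
(-39 + (3 - 4)²)*u = (-39 + (3 - 4)²)*48 = (-39 + (-1)²)*48 = (-39 + 1)*48 = -38*48 = -1824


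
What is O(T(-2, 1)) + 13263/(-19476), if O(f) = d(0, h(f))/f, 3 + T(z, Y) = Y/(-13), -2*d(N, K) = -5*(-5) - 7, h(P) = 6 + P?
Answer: 145681/64920 ≈ 2.2440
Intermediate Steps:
d(N, K) = -9 (d(N, K) = -(-5*(-5) - 7)/2 = -(25 - 7)/2 = -½*18 = -9)
T(z, Y) = -3 - Y/13 (T(z, Y) = -3 + Y/(-13) = -3 + Y*(-1/13) = -3 - Y/13)
O(f) = -9/f
O(T(-2, 1)) + 13263/(-19476) = -9/(-3 - 1/13*1) + 13263/(-19476) = -9/(-3 - 1/13) + 13263*(-1/19476) = -9/(-40/13) - 4421/6492 = -9*(-13/40) - 4421/6492 = 117/40 - 4421/6492 = 145681/64920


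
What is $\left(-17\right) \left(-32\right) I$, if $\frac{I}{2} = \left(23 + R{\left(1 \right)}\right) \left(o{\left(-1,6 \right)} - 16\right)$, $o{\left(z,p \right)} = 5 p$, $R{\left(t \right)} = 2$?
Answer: $380800$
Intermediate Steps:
$I = 700$ ($I = 2 \left(23 + 2\right) \left(5 \cdot 6 - 16\right) = 2 \cdot 25 \left(30 - 16\right) = 2 \cdot 25 \cdot 14 = 2 \cdot 350 = 700$)
$\left(-17\right) \left(-32\right) I = \left(-17\right) \left(-32\right) 700 = 544 \cdot 700 = 380800$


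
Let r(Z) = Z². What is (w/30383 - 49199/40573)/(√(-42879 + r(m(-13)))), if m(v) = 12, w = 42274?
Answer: -638753*I*√42735/152697662117 ≈ -0.00086475*I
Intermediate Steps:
(w/30383 - 49199/40573)/(√(-42879 + r(m(-13)))) = (42274/30383 - 49199/40573)/(√(-42879 + 12²)) = (42274*(1/30383) - 49199*1/40573)/(√(-42879 + 144)) = (1838/1321 - 49199/40573)/(√(-42735)) = 9581295/(53596933*((I*√42735))) = 9581295*(-I*√42735/42735)/53596933 = -638753*I*√42735/152697662117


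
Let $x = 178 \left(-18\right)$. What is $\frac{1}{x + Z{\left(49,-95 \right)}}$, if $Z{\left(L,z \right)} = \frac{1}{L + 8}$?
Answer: $- \frac{57}{182627} \approx -0.00031211$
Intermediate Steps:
$Z{\left(L,z \right)} = \frac{1}{8 + L}$
$x = -3204$
$\frac{1}{x + Z{\left(49,-95 \right)}} = \frac{1}{-3204 + \frac{1}{8 + 49}} = \frac{1}{-3204 + \frac{1}{57}} = \frac{1}{- \frac{182627}{57}} = - \frac{57}{182627}$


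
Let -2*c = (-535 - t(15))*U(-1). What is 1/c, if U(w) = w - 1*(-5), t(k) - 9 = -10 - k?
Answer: 1/1038 ≈ 0.00096339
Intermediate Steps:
t(k) = -1 - k (t(k) = 9 + (-10 - k) = -1 - k)
U(w) = 5 + w (U(w) = w + 5 = 5 + w)
c = 1038 (c = -(-535 - (-1 - 1*15))*(5 - 1)/2 = -(-535 - (-1 - 15))*4/2 = -(-535 - 1*(-16))*4/2 = -(-535 + 16)*4/2 = -(-519)*4/2 = -½*(-2076) = 1038)
1/c = 1/1038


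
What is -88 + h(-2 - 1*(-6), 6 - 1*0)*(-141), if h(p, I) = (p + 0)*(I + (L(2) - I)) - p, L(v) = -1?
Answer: 1040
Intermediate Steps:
h(p, I) = -2*p (h(p, I) = (p + 0)*(I + (-1 - I)) - p = p*(-1) - p = -p - p = -2*p)
-88 + h(-2 - 1*(-6), 6 - 1*0)*(-141) = -88 - 2*(-2 - 1*(-6))*(-141) = -88 - 2*(-2 + 6)*(-141) = -88 - 2*4*(-141) = -88 - 8*(-141) = -88 + 1128 = 1040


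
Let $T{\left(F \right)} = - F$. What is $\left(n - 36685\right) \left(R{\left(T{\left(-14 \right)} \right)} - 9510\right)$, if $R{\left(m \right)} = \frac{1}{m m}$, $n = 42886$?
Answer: $- \frac{11558409759}{196} \approx -5.8971 \cdot 10^{7}$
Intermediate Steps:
$R{\left(m \right)} = \frac{1}{m^{2}}$
$\left(n - 36685\right) \left(R{\left(T{\left(-14 \right)} \right)} - 9510\right) = \left(42886 - 36685\right) \left(\frac{1}{196} - 9510\right) = 6201 \left(\frac{1}{196} - 9510\right) = 6201 \left(- \frac{1863959}{196}\right) = - \frac{11558409759}{196}$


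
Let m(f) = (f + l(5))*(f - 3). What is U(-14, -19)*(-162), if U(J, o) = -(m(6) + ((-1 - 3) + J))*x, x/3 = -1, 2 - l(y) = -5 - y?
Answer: -17496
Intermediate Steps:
l(y) = 7 + y (l(y) = 2 - (-5 - y) = 2 + (5 + y) = 7 + y)
x = -3 (x = 3*(-1) = -3)
m(f) = (-3 + f)*(12 + f) (m(f) = (f + (7 + 5))*(f - 3) = (f + 12)*(-3 + f) = (12 + f)*(-3 + f) = (-3 + f)*(12 + f))
U(J, o) = 150 + 3*J (U(J, o) = -((-36 + 6² + 9*6) + ((-1 - 3) + J))*(-3) = -((-36 + 36 + 54) + (-4 + J))*(-3) = -(54 + (-4 + J))*(-3) = -(50 + J)*(-3) = -(-150 - 3*J) = 150 + 3*J)
U(-14, -19)*(-162) = (150 + 3*(-14))*(-162) = (150 - 42)*(-162) = 108*(-162) = -17496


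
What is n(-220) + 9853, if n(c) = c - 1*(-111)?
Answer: 9744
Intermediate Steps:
n(c) = 111 + c (n(c) = c + 111 = 111 + c)
n(-220) + 9853 = (111 - 220) + 9853 = -109 + 9853 = 9744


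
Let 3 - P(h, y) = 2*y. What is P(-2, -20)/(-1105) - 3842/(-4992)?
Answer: 155029/212160 ≈ 0.73072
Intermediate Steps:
P(h, y) = 3 - 2*y
P(-2, -20)/(-1105) - 3842/(-4992) = (3 - 2*(-20))/(-1105) - 3842/(-4992) = (3 + 40)*(-1/1105) - 3842*(-1/4992) = 43*(-1/1105) + 1921/2496 = -43/1105 + 1921/2496 = 155029/212160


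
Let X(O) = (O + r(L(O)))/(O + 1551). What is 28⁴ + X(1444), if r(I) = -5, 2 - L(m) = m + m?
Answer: 1840896159/2995 ≈ 6.1466e+5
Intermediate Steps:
L(m) = 2 - 2*m (L(m) = 2 - (m + m) = 2 - 2*m)
X(O) = (-5 + O)/(1551 + O) (X(O) = (O - 5)/(O + 1551) = (-5 + O)/(1551 + O))
28⁴ + X(1444) = 28⁴ + (-5 + 1444)/(1551 + 1444) = 614656 + 1439/2995 = 1840896159/2995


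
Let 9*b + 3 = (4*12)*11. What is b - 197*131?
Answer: -77246/3 ≈ -25749.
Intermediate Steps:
b = 175/3 (b = -1/3 + ((4*12)*11)/9 = -1/3 + (48*11)/9 = -1/3 + (1/9)*528 = -1/3 + 176/3 = 175/3 ≈ 58.333)
b - 197*131 = 175/3 - 197*131 = 175/3 - 25807 = -77246/3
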